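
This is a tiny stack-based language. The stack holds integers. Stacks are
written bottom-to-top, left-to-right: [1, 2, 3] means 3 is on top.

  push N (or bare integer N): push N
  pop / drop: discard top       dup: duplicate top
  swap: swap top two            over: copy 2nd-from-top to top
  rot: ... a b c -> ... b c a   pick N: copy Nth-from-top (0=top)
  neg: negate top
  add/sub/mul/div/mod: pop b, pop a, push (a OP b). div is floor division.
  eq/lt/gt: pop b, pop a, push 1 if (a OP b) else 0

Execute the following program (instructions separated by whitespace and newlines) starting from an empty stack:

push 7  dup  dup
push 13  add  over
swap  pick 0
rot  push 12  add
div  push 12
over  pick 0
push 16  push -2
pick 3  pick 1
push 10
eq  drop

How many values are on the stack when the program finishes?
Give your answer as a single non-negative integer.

After 'push 7': stack = [7] (depth 1)
After 'dup': stack = [7, 7] (depth 2)
After 'dup': stack = [7, 7, 7] (depth 3)
After 'push 13': stack = [7, 7, 7, 13] (depth 4)
After 'add': stack = [7, 7, 20] (depth 3)
After 'over': stack = [7, 7, 20, 7] (depth 4)
After 'swap': stack = [7, 7, 7, 20] (depth 4)
After 'pick 0': stack = [7, 7, 7, 20, 20] (depth 5)
After 'rot': stack = [7, 7, 20, 20, 7] (depth 5)
After 'push 12': stack = [7, 7, 20, 20, 7, 12] (depth 6)
  ...
After 'push 12': stack = [7, 7, 20, 1, 12] (depth 5)
After 'over': stack = [7, 7, 20, 1, 12, 1] (depth 6)
After 'pick 0': stack = [7, 7, 20, 1, 12, 1, 1] (depth 7)
After 'push 16': stack = [7, 7, 20, 1, 12, 1, 1, 16] (depth 8)
After 'push -2': stack = [7, 7, 20, 1, 12, 1, 1, 16, -2] (depth 9)
After 'pick 3': stack = [7, 7, 20, 1, 12, 1, 1, 16, -2, 1] (depth 10)
After 'pick 1': stack = [7, 7, 20, 1, 12, 1, 1, 16, -2, 1, -2] (depth 11)
After 'push 10': stack = [7, 7, 20, 1, 12, 1, 1, 16, -2, 1, -2, 10] (depth 12)
After 'eq': stack = [7, 7, 20, 1, 12, 1, 1, 16, -2, 1, 0] (depth 11)
After 'drop': stack = [7, 7, 20, 1, 12, 1, 1, 16, -2, 1] (depth 10)

Answer: 10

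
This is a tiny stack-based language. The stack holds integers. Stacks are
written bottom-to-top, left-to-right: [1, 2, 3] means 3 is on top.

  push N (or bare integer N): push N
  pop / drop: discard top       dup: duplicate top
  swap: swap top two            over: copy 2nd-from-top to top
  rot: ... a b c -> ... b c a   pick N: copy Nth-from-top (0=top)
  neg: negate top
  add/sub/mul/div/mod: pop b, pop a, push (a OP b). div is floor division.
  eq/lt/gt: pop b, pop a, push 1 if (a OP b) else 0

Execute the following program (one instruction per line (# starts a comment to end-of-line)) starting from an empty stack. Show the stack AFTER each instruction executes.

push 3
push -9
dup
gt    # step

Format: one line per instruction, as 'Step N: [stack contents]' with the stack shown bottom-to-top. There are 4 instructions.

Step 1: [3]
Step 2: [3, -9]
Step 3: [3, -9, -9]
Step 4: [3, 0]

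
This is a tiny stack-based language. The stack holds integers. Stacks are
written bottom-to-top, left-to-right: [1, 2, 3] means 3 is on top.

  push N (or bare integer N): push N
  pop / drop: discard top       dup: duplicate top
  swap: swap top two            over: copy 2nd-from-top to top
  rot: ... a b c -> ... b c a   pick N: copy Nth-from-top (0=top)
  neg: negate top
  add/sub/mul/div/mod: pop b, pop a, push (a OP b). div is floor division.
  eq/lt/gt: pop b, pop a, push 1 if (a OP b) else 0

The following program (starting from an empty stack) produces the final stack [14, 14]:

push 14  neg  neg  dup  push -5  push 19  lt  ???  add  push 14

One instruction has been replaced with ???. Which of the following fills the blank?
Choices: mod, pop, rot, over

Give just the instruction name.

Answer: mod

Derivation:
Stack before ???: [14, 14, 1]
Stack after ???:  [14, 0]
Checking each choice:
  mod: MATCH
  pop: produces [28, 14]
  rot: produces [14, 15, 14]
  over: produces [14, 14, 15, 14]


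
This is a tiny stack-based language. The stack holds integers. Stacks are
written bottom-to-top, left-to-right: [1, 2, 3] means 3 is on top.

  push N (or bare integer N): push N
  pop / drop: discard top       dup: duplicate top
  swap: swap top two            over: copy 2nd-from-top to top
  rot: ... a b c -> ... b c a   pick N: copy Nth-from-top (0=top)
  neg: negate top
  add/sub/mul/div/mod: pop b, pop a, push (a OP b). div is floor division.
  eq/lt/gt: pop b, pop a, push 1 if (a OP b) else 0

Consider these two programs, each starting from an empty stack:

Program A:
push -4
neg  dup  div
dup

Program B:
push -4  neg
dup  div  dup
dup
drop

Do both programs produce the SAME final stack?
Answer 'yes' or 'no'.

Answer: yes

Derivation:
Program A trace:
  After 'push -4': [-4]
  After 'neg': [4]
  After 'dup': [4, 4]
  After 'div': [1]
  After 'dup': [1, 1]
Program A final stack: [1, 1]

Program B trace:
  After 'push -4': [-4]
  After 'neg': [4]
  After 'dup': [4, 4]
  After 'div': [1]
  After 'dup': [1, 1]
  After 'dup': [1, 1, 1]
  After 'drop': [1, 1]
Program B final stack: [1, 1]
Same: yes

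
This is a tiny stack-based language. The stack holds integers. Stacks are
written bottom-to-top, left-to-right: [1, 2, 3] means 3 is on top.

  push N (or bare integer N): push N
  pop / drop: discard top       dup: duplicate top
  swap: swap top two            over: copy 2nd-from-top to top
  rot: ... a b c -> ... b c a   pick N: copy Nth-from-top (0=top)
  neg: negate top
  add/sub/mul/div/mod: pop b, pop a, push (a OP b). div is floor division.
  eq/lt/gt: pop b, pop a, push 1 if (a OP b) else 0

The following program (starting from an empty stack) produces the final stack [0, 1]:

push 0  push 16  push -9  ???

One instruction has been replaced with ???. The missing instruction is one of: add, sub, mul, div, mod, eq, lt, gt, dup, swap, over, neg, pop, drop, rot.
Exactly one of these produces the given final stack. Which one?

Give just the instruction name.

Answer: gt

Derivation:
Stack before ???: [0, 16, -9]
Stack after ???:  [0, 1]
The instruction that transforms [0, 16, -9] -> [0, 1] is: gt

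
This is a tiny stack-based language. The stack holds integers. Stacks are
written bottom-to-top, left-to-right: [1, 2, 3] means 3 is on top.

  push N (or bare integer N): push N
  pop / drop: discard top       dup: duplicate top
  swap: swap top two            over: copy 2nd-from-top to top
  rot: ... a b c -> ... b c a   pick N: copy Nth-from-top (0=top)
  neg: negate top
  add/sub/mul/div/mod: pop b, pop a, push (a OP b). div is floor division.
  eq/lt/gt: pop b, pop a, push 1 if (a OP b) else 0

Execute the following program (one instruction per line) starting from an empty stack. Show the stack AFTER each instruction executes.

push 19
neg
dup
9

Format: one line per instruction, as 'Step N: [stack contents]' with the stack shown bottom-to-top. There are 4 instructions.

Step 1: [19]
Step 2: [-19]
Step 3: [-19, -19]
Step 4: [-19, -19, 9]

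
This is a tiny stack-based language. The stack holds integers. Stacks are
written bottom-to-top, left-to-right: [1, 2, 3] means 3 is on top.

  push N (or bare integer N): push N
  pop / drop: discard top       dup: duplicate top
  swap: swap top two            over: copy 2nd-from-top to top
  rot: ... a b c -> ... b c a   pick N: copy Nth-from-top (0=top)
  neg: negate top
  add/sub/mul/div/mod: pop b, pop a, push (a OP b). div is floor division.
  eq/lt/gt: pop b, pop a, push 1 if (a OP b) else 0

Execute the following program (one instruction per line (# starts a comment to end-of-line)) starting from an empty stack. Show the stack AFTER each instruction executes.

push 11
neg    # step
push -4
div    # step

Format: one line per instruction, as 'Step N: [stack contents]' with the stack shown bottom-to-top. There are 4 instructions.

Step 1: [11]
Step 2: [-11]
Step 3: [-11, -4]
Step 4: [2]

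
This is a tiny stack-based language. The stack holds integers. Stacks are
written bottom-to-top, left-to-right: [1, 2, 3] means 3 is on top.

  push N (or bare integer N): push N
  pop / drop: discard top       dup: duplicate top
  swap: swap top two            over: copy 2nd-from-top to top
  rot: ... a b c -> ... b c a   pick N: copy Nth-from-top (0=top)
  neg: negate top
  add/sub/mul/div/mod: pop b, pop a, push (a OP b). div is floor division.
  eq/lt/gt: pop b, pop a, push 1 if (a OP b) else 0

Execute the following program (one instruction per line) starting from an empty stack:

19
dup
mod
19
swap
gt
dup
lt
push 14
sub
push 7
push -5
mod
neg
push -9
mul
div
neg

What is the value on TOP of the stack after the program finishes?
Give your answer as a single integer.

Answer: 0

Derivation:
After 'push 19': [19]
After 'dup': [19, 19]
After 'mod': [0]
After 'push 19': [0, 19]
After 'swap': [19, 0]
After 'gt': [1]
After 'dup': [1, 1]
After 'lt': [0]
After 'push 14': [0, 14]
After 'sub': [-14]
After 'push 7': [-14, 7]
After 'push -5': [-14, 7, -5]
After 'mod': [-14, -3]
After 'neg': [-14, 3]
After 'push -9': [-14, 3, -9]
After 'mul': [-14, -27]
After 'div': [0]
After 'neg': [0]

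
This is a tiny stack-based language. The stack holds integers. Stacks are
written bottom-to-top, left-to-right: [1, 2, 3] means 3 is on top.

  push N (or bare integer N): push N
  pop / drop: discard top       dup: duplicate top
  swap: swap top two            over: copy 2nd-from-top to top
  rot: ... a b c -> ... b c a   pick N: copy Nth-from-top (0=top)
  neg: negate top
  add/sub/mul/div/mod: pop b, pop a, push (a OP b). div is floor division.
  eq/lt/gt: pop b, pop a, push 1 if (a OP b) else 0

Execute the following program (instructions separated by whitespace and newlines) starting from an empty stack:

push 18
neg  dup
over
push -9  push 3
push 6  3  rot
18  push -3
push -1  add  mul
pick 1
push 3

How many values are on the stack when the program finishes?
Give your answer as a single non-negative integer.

After 'push 18': stack = [18] (depth 1)
After 'neg': stack = [-18] (depth 1)
After 'dup': stack = [-18, -18] (depth 2)
After 'over': stack = [-18, -18, -18] (depth 3)
After 'push -9': stack = [-18, -18, -18, -9] (depth 4)
After 'push 3': stack = [-18, -18, -18, -9, 3] (depth 5)
After 'push 6': stack = [-18, -18, -18, -9, 3, 6] (depth 6)
After 'push 3': stack = [-18, -18, -18, -9, 3, 6, 3] (depth 7)
After 'rot': stack = [-18, -18, -18, -9, 6, 3, 3] (depth 7)
After 'push 18': stack = [-18, -18, -18, -9, 6, 3, 3, 18] (depth 8)
After 'push -3': stack = [-18, -18, -18, -9, 6, 3, 3, 18, -3] (depth 9)
After 'push -1': stack = [-18, -18, -18, -9, 6, 3, 3, 18, -3, -1] (depth 10)
After 'add': stack = [-18, -18, -18, -9, 6, 3, 3, 18, -4] (depth 9)
After 'mul': stack = [-18, -18, -18, -9, 6, 3, 3, -72] (depth 8)
After 'pick 1': stack = [-18, -18, -18, -9, 6, 3, 3, -72, 3] (depth 9)
After 'push 3': stack = [-18, -18, -18, -9, 6, 3, 3, -72, 3, 3] (depth 10)

Answer: 10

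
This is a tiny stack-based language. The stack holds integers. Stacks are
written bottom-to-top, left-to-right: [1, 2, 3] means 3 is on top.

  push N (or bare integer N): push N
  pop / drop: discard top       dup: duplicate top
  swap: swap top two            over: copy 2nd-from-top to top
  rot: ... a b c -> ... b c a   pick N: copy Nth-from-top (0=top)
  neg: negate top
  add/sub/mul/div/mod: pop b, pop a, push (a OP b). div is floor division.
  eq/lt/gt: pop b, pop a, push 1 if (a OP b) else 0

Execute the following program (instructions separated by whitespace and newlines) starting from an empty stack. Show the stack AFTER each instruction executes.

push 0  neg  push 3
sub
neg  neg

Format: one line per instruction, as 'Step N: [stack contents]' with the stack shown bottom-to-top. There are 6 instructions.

Step 1: [0]
Step 2: [0]
Step 3: [0, 3]
Step 4: [-3]
Step 5: [3]
Step 6: [-3]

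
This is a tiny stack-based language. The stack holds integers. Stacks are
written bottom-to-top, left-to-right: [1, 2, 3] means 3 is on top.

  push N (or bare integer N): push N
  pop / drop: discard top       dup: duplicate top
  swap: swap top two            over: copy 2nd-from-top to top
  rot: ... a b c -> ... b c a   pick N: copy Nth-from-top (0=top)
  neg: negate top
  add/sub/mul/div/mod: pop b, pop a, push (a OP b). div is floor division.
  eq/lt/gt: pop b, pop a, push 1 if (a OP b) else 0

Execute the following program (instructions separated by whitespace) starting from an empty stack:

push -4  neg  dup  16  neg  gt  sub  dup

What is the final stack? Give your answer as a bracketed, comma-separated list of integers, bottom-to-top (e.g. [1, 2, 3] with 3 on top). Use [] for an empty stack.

After 'push -4': [-4]
After 'neg': [4]
After 'dup': [4, 4]
After 'push 16': [4, 4, 16]
After 'neg': [4, 4, -16]
After 'gt': [4, 1]
After 'sub': [3]
After 'dup': [3, 3]

Answer: [3, 3]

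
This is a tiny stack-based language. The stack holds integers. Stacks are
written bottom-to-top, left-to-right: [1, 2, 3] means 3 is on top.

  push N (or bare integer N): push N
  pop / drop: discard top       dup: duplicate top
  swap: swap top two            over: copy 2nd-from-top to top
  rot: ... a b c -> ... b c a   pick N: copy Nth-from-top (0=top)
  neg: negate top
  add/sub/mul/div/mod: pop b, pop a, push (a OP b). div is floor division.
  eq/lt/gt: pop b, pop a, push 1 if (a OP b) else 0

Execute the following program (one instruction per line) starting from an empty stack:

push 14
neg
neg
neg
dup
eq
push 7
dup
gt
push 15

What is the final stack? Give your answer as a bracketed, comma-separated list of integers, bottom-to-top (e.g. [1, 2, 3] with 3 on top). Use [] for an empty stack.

Answer: [1, 0, 15]

Derivation:
After 'push 14': [14]
After 'neg': [-14]
After 'neg': [14]
After 'neg': [-14]
After 'dup': [-14, -14]
After 'eq': [1]
After 'push 7': [1, 7]
After 'dup': [1, 7, 7]
After 'gt': [1, 0]
After 'push 15': [1, 0, 15]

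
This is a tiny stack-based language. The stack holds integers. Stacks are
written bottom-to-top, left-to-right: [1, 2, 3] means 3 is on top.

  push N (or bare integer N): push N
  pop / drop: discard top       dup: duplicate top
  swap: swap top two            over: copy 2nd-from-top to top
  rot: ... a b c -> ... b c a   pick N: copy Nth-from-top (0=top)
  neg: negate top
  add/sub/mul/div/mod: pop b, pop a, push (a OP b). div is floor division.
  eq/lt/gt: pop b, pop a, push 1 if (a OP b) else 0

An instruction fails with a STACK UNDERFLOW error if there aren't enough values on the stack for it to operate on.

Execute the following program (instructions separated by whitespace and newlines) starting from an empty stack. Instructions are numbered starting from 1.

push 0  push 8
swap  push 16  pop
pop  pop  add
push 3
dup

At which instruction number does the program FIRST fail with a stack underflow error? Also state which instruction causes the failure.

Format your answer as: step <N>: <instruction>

Step 1 ('push 0'): stack = [0], depth = 1
Step 2 ('push 8'): stack = [0, 8], depth = 2
Step 3 ('swap'): stack = [8, 0], depth = 2
Step 4 ('push 16'): stack = [8, 0, 16], depth = 3
Step 5 ('pop'): stack = [8, 0], depth = 2
Step 6 ('pop'): stack = [8], depth = 1
Step 7 ('pop'): stack = [], depth = 0
Step 8 ('add'): needs 2 value(s) but depth is 0 — STACK UNDERFLOW

Answer: step 8: add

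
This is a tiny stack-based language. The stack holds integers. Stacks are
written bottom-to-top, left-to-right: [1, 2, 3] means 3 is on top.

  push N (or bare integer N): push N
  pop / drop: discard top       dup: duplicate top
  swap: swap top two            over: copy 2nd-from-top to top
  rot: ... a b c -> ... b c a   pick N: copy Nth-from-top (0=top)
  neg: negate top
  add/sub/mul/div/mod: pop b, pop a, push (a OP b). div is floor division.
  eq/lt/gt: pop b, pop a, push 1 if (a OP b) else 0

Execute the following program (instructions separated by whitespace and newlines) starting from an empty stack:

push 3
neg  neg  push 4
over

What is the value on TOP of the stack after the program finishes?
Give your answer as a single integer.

After 'push 3': [3]
After 'neg': [-3]
After 'neg': [3]
After 'push 4': [3, 4]
After 'over': [3, 4, 3]

Answer: 3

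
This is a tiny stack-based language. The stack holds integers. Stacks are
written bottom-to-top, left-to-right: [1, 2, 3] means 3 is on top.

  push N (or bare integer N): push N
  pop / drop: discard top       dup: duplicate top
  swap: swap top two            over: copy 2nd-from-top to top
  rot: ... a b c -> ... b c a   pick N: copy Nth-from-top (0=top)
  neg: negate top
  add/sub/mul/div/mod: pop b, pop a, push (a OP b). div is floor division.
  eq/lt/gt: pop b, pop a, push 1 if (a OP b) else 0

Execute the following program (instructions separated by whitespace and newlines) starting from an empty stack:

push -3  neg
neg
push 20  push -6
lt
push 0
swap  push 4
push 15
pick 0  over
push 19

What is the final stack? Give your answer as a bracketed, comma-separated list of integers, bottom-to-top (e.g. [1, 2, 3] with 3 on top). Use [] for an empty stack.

After 'push -3': [-3]
After 'neg': [3]
After 'neg': [-3]
After 'push 20': [-3, 20]
After 'push -6': [-3, 20, -6]
After 'lt': [-3, 0]
After 'push 0': [-3, 0, 0]
After 'swap': [-3, 0, 0]
After 'push 4': [-3, 0, 0, 4]
After 'push 15': [-3, 0, 0, 4, 15]
After 'pick 0': [-3, 0, 0, 4, 15, 15]
After 'over': [-3, 0, 0, 4, 15, 15, 15]
After 'push 19': [-3, 0, 0, 4, 15, 15, 15, 19]

Answer: [-3, 0, 0, 4, 15, 15, 15, 19]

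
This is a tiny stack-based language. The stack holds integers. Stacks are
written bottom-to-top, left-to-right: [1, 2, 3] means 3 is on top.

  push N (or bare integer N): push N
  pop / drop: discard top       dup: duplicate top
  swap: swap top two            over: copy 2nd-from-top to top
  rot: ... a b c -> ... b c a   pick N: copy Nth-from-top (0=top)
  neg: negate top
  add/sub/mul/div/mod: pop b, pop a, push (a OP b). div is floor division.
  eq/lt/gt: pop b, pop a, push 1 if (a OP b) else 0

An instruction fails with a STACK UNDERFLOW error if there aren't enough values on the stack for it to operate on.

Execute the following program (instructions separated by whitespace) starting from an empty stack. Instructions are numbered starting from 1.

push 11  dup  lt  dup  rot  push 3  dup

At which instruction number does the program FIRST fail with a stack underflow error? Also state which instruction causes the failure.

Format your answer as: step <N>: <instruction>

Step 1 ('push 11'): stack = [11], depth = 1
Step 2 ('dup'): stack = [11, 11], depth = 2
Step 3 ('lt'): stack = [0], depth = 1
Step 4 ('dup'): stack = [0, 0], depth = 2
Step 5 ('rot'): needs 3 value(s) but depth is 2 — STACK UNDERFLOW

Answer: step 5: rot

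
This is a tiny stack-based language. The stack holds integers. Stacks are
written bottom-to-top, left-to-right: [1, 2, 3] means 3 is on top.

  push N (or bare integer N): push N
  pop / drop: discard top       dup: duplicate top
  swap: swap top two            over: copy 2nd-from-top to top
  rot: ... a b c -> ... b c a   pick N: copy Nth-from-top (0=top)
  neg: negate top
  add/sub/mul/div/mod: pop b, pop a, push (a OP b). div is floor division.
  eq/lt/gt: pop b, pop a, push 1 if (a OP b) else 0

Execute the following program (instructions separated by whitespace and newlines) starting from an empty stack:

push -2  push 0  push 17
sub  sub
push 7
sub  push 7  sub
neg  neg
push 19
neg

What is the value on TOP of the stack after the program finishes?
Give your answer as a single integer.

After 'push -2': [-2]
After 'push 0': [-2, 0]
After 'push 17': [-2, 0, 17]
After 'sub': [-2, -17]
After 'sub': [15]
After 'push 7': [15, 7]
After 'sub': [8]
After 'push 7': [8, 7]
After 'sub': [1]
After 'neg': [-1]
After 'neg': [1]
After 'push 19': [1, 19]
After 'neg': [1, -19]

Answer: -19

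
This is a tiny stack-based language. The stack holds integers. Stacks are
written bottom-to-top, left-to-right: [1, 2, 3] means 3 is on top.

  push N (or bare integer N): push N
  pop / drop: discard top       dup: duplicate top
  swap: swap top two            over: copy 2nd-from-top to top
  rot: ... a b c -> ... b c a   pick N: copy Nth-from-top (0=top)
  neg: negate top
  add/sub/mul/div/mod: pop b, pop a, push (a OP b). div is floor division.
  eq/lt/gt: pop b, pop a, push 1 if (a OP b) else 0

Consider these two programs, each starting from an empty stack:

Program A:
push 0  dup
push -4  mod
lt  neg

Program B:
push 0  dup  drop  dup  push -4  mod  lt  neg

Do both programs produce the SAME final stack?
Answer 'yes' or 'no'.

Answer: yes

Derivation:
Program A trace:
  After 'push 0': [0]
  After 'dup': [0, 0]
  After 'push -4': [0, 0, -4]
  After 'mod': [0, 0]
  After 'lt': [0]
  After 'neg': [0]
Program A final stack: [0]

Program B trace:
  After 'push 0': [0]
  After 'dup': [0, 0]
  After 'drop': [0]
  After 'dup': [0, 0]
  After 'push -4': [0, 0, -4]
  After 'mod': [0, 0]
  After 'lt': [0]
  After 'neg': [0]
Program B final stack: [0]
Same: yes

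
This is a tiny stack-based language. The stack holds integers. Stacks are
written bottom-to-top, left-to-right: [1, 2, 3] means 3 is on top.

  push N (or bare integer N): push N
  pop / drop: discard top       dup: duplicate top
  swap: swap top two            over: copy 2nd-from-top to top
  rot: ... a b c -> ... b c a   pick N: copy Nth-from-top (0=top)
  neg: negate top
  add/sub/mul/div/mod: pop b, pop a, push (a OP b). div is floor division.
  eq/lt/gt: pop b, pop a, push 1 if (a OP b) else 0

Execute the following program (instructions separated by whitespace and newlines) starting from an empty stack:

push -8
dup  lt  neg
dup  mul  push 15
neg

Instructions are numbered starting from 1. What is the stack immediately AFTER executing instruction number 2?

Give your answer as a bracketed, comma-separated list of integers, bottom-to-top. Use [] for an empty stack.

Answer: [-8, -8]

Derivation:
Step 1 ('push -8'): [-8]
Step 2 ('dup'): [-8, -8]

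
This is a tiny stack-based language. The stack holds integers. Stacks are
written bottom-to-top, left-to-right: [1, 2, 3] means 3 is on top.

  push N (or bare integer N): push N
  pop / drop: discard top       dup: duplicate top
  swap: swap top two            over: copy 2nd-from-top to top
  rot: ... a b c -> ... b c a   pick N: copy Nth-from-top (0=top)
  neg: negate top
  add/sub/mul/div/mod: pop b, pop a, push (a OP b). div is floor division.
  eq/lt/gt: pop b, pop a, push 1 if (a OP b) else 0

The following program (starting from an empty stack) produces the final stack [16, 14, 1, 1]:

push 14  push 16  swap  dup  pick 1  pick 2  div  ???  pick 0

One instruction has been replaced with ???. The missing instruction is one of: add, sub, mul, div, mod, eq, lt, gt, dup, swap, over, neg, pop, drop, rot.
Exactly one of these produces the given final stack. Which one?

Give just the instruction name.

Answer: gt

Derivation:
Stack before ???: [16, 14, 14, 1]
Stack after ???:  [16, 14, 1]
The instruction that transforms [16, 14, 14, 1] -> [16, 14, 1] is: gt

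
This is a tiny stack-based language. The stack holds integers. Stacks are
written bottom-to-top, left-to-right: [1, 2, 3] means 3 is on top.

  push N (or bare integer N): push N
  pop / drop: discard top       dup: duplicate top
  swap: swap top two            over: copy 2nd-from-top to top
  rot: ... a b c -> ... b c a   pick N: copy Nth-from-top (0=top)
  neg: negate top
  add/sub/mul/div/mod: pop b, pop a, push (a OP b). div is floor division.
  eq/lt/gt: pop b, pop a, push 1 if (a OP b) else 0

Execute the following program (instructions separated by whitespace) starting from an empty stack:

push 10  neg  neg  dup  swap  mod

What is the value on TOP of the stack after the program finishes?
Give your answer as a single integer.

Answer: 0

Derivation:
After 'push 10': [10]
After 'neg': [-10]
After 'neg': [10]
After 'dup': [10, 10]
After 'swap': [10, 10]
After 'mod': [0]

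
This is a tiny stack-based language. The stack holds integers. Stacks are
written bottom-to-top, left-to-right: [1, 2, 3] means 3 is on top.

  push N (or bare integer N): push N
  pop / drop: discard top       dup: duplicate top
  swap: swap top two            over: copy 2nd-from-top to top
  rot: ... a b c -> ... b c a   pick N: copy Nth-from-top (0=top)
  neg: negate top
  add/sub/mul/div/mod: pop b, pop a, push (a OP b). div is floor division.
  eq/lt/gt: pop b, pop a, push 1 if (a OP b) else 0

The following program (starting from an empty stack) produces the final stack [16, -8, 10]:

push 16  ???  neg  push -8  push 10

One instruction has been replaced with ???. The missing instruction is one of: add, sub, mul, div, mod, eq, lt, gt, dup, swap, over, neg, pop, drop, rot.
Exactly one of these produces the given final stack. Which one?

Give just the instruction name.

Stack before ???: [16]
Stack after ???:  [-16]
The instruction that transforms [16] -> [-16] is: neg

Answer: neg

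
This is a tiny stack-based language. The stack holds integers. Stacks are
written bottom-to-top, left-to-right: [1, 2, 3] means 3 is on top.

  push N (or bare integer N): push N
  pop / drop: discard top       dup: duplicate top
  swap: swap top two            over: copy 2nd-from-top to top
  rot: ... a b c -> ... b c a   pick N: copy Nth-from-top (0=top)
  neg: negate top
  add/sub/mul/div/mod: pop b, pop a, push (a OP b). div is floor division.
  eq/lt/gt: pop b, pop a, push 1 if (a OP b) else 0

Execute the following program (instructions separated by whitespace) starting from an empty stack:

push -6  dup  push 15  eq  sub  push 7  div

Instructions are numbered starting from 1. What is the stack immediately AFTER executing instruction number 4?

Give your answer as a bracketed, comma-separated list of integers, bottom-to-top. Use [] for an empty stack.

Step 1 ('push -6'): [-6]
Step 2 ('dup'): [-6, -6]
Step 3 ('push 15'): [-6, -6, 15]
Step 4 ('eq'): [-6, 0]

Answer: [-6, 0]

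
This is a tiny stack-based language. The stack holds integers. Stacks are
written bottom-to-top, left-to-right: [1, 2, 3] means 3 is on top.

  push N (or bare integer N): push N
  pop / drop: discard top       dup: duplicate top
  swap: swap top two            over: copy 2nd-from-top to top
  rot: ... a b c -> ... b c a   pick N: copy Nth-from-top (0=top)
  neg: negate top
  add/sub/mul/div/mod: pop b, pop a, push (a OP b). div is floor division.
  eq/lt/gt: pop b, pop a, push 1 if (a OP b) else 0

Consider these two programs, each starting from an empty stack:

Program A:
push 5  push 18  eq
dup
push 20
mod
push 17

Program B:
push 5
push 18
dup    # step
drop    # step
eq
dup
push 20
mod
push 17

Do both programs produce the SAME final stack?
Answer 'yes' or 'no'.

Answer: yes

Derivation:
Program A trace:
  After 'push 5': [5]
  After 'push 18': [5, 18]
  After 'eq': [0]
  After 'dup': [0, 0]
  After 'push 20': [0, 0, 20]
  After 'mod': [0, 0]
  After 'push 17': [0, 0, 17]
Program A final stack: [0, 0, 17]

Program B trace:
  After 'push 5': [5]
  After 'push 18': [5, 18]
  After 'dup': [5, 18, 18]
  After 'drop': [5, 18]
  After 'eq': [0]
  After 'dup': [0, 0]
  After 'push 20': [0, 0, 20]
  After 'mod': [0, 0]
  After 'push 17': [0, 0, 17]
Program B final stack: [0, 0, 17]
Same: yes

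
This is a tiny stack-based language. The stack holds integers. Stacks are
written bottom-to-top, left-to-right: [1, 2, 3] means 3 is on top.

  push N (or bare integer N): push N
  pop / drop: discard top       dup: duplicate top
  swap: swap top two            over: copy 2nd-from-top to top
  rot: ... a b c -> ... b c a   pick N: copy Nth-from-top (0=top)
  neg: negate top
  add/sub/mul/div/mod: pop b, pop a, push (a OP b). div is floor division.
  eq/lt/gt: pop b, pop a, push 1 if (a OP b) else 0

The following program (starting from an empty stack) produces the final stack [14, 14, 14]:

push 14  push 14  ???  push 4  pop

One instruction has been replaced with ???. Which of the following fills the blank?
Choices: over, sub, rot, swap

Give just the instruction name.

Stack before ???: [14, 14]
Stack after ???:  [14, 14, 14]
Checking each choice:
  over: MATCH
  sub: produces [0]
  rot: stack underflow (need 3, have 2)
  swap: produces [14, 14]


Answer: over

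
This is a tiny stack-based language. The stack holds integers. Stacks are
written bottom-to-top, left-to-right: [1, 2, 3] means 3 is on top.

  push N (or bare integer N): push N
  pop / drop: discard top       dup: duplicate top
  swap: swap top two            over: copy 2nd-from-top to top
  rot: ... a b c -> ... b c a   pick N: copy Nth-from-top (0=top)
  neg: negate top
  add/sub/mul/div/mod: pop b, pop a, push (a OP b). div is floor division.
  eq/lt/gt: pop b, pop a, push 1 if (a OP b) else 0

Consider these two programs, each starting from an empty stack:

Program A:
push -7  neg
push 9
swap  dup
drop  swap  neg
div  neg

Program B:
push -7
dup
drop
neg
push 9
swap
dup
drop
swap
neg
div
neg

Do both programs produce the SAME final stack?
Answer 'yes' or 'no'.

Answer: yes

Derivation:
Program A trace:
  After 'push -7': [-7]
  After 'neg': [7]
  After 'push 9': [7, 9]
  After 'swap': [9, 7]
  After 'dup': [9, 7, 7]
  After 'drop': [9, 7]
  After 'swap': [7, 9]
  After 'neg': [7, -9]
  After 'div': [-1]
  After 'neg': [1]
Program A final stack: [1]

Program B trace:
  After 'push -7': [-7]
  After 'dup': [-7, -7]
  After 'drop': [-7]
  After 'neg': [7]
  After 'push 9': [7, 9]
  After 'swap': [9, 7]
  After 'dup': [9, 7, 7]
  After 'drop': [9, 7]
  After 'swap': [7, 9]
  After 'neg': [7, -9]
  After 'div': [-1]
  After 'neg': [1]
Program B final stack: [1]
Same: yes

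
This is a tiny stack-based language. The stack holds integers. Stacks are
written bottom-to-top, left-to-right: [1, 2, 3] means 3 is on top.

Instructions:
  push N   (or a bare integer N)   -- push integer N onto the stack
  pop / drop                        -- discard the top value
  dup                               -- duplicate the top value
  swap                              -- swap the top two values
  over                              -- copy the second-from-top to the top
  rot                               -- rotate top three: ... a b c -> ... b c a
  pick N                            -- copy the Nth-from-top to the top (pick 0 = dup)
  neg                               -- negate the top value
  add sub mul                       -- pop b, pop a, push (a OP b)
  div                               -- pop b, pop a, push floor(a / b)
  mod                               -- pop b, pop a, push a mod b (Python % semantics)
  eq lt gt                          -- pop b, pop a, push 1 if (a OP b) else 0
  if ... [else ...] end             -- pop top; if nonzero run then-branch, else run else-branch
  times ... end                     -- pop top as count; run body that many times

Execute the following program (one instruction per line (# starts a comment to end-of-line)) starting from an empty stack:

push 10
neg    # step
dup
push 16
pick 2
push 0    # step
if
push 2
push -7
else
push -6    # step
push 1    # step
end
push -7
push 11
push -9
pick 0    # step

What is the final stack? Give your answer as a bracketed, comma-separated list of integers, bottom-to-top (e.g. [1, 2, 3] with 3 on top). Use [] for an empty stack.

After 'push 10': [10]
After 'neg': [-10]
After 'dup': [-10, -10]
After 'push 16': [-10, -10, 16]
After 'pick 2': [-10, -10, 16, -10]
After 'push 0': [-10, -10, 16, -10, 0]
After 'if': [-10, -10, 16, -10]
After 'push -6': [-10, -10, 16, -10, -6]
After 'push 1': [-10, -10, 16, -10, -6, 1]
After 'push -7': [-10, -10, 16, -10, -6, 1, -7]
After 'push 11': [-10, -10, 16, -10, -6, 1, -7, 11]
After 'push -9': [-10, -10, 16, -10, -6, 1, -7, 11, -9]
After 'pick 0': [-10, -10, 16, -10, -6, 1, -7, 11, -9, -9]

Answer: [-10, -10, 16, -10, -6, 1, -7, 11, -9, -9]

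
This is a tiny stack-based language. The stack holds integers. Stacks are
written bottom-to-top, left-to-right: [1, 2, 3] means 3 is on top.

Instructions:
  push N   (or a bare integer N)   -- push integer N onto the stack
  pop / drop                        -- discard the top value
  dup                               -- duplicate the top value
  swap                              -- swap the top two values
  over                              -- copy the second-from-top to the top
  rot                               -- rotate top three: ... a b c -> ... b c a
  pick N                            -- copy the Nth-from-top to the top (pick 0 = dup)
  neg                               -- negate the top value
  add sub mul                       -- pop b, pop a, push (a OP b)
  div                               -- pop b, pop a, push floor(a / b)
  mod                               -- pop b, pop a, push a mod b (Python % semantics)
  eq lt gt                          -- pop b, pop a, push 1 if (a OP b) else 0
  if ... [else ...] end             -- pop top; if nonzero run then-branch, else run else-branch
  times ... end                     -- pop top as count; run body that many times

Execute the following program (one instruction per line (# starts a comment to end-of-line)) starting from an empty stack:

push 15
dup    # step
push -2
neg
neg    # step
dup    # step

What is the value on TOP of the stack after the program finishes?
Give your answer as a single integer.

After 'push 15': [15]
After 'dup': [15, 15]
After 'push -2': [15, 15, -2]
After 'neg': [15, 15, 2]
After 'neg': [15, 15, -2]
After 'dup': [15, 15, -2, -2]

Answer: -2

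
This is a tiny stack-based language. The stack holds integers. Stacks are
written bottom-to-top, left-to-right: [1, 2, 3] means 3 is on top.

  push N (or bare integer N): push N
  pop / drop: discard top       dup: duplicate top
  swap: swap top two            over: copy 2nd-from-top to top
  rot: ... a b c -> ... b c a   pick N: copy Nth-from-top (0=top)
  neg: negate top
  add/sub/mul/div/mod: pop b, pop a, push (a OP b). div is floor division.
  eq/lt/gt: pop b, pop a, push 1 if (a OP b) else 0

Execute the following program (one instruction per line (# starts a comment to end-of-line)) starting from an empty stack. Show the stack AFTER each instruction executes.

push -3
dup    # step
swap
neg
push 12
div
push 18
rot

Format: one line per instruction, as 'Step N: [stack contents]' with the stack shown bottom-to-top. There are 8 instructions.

Step 1: [-3]
Step 2: [-3, -3]
Step 3: [-3, -3]
Step 4: [-3, 3]
Step 5: [-3, 3, 12]
Step 6: [-3, 0]
Step 7: [-3, 0, 18]
Step 8: [0, 18, -3]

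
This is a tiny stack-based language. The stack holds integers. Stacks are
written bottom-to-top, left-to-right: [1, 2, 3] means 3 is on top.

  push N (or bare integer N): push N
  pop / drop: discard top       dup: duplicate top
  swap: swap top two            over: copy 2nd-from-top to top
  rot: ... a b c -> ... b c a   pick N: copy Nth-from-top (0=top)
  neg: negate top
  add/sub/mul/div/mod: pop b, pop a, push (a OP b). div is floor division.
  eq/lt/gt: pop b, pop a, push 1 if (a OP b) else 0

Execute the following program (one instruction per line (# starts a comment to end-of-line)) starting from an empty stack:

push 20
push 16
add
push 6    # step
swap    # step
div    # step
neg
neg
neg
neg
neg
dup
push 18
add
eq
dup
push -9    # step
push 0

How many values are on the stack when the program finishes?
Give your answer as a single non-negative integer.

Answer: 4

Derivation:
After 'push 20': stack = [20] (depth 1)
After 'push 16': stack = [20, 16] (depth 2)
After 'add': stack = [36] (depth 1)
After 'push 6': stack = [36, 6] (depth 2)
After 'swap': stack = [6, 36] (depth 2)
After 'div': stack = [0] (depth 1)
After 'neg': stack = [0] (depth 1)
After 'neg': stack = [0] (depth 1)
After 'neg': stack = [0] (depth 1)
After 'neg': stack = [0] (depth 1)
After 'neg': stack = [0] (depth 1)
After 'dup': stack = [0, 0] (depth 2)
After 'push 18': stack = [0, 0, 18] (depth 3)
After 'add': stack = [0, 18] (depth 2)
After 'eq': stack = [0] (depth 1)
After 'dup': stack = [0, 0] (depth 2)
After 'push -9': stack = [0, 0, -9] (depth 3)
After 'push 0': stack = [0, 0, -9, 0] (depth 4)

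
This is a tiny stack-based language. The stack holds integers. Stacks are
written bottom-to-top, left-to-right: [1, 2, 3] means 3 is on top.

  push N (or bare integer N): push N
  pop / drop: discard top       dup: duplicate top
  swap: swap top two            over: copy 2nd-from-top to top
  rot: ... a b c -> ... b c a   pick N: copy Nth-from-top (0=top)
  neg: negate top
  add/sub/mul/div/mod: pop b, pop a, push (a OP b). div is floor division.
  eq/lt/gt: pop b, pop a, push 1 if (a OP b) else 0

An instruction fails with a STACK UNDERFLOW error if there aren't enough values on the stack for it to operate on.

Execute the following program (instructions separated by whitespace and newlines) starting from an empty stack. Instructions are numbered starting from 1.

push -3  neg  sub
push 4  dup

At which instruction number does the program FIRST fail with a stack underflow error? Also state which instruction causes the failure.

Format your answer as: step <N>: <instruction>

Answer: step 3: sub

Derivation:
Step 1 ('push -3'): stack = [-3], depth = 1
Step 2 ('neg'): stack = [3], depth = 1
Step 3 ('sub'): needs 2 value(s) but depth is 1 — STACK UNDERFLOW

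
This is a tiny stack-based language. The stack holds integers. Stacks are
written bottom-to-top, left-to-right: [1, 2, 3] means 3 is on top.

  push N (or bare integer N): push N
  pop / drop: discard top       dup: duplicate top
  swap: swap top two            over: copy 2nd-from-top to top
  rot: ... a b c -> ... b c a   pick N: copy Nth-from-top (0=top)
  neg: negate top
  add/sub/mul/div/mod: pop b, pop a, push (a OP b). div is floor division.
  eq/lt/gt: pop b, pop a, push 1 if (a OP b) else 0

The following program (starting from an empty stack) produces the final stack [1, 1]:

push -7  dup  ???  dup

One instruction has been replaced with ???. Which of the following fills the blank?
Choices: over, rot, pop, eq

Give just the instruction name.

Answer: eq

Derivation:
Stack before ???: [-7, -7]
Stack after ???:  [1]
Checking each choice:
  over: produces [-7, -7, -7, -7]
  rot: stack underflow (need 3, have 2)
  pop: produces [-7, -7]
  eq: MATCH


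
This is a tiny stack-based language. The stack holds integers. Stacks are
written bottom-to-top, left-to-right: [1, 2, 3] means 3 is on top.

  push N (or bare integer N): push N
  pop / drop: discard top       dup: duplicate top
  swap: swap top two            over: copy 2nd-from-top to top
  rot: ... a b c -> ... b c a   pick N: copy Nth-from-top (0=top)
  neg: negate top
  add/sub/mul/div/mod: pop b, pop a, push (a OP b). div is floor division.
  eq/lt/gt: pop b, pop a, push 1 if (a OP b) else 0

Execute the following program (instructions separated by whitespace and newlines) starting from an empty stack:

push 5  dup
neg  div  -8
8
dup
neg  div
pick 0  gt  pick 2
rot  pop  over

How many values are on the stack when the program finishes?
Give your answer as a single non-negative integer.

Answer: 4

Derivation:
After 'push 5': stack = [5] (depth 1)
After 'dup': stack = [5, 5] (depth 2)
After 'neg': stack = [5, -5] (depth 2)
After 'div': stack = [-1] (depth 1)
After 'push -8': stack = [-1, -8] (depth 2)
After 'push 8': stack = [-1, -8, 8] (depth 3)
After 'dup': stack = [-1, -8, 8, 8] (depth 4)
After 'neg': stack = [-1, -8, 8, -8] (depth 4)
After 'div': stack = [-1, -8, -1] (depth 3)
After 'pick 0': stack = [-1, -8, -1, -1] (depth 4)
After 'gt': stack = [-1, -8, 0] (depth 3)
After 'pick 2': stack = [-1, -8, 0, -1] (depth 4)
After 'rot': stack = [-1, 0, -1, -8] (depth 4)
After 'pop': stack = [-1, 0, -1] (depth 3)
After 'over': stack = [-1, 0, -1, 0] (depth 4)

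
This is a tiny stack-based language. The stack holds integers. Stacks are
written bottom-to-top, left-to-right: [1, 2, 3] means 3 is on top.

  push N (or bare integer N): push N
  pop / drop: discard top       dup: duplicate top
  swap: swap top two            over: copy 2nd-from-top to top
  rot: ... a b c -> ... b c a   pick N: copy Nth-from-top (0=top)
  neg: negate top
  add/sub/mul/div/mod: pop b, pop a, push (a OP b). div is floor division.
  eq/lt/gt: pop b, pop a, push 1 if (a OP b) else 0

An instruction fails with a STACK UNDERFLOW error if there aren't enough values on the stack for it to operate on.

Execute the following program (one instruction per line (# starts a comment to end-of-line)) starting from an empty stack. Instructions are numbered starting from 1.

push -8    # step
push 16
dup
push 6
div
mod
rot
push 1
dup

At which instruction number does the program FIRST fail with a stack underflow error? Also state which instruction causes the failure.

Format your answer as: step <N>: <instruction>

Answer: step 7: rot

Derivation:
Step 1 ('push -8'): stack = [-8], depth = 1
Step 2 ('push 16'): stack = [-8, 16], depth = 2
Step 3 ('dup'): stack = [-8, 16, 16], depth = 3
Step 4 ('push 6'): stack = [-8, 16, 16, 6], depth = 4
Step 5 ('div'): stack = [-8, 16, 2], depth = 3
Step 6 ('mod'): stack = [-8, 0], depth = 2
Step 7 ('rot'): needs 3 value(s) but depth is 2 — STACK UNDERFLOW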